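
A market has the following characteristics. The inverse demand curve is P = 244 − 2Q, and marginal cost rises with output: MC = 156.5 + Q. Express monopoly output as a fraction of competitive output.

Q_m/Q_c = 0.6

A monopolist chooses Q where MR = MC. MR = 244 − 4Q; setting this equal to 156.5 + Q gives Q = 17.5 and P = 209.
Under competition P = MC: 244 − 2Q = 156.5 + Q ⇒ Q = 175/6, P = 557/3.
Ratio Q_m/Q_c = 17.5/(175/6) = 0.6.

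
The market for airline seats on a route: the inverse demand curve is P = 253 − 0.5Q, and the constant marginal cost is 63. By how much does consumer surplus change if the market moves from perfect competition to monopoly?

CS falls by 27075

Competitive firms price at marginal cost: P = 63, giving Q = 380.
CS = ½·(253 − 63)·380 = 36100.
A monopolist chooses Q where MR = MC. MR = 253 − Q; setting this equal to 63 gives Q = 190 and P = 158.
CS = ½·(253 − 158)·190 = 9025.
Change in consumer surplus: 9025 − 36100 = −27075.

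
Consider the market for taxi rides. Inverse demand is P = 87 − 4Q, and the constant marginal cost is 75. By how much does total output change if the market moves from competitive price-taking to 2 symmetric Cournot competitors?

Q falls by 1

Competitive firms price at marginal cost: P = 75, giving Q = 3.
In a 2-firm Cournot equilibrium, symmetry and the first-order condition give q = (87 − 75)/(12) = 1. So Q = 2 and P = 79.
Change in total output: 2 − 3 = −1.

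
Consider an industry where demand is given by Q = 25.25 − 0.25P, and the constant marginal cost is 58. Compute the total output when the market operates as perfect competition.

Q = 10.75

Inverting demand: P = 101 − 4Q.
Under competition P = MC = 58, so Q = (101 − 58)/4 = 10.75.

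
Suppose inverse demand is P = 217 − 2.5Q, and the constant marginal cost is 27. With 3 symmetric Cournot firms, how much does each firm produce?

q_i = 19

In a 3-firm Cournot equilibrium, symmetry and the first-order condition give q = (217 − 27)/(10) = 19. So Q = 57 and P = 74.5.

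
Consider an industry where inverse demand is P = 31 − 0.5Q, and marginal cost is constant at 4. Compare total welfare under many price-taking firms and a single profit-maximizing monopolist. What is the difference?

Perfect competition: P = MC = 4, so 31 − 0.5Q = 4 and Q = 54.
CS = ½·(31 − 4)·54 = 729; PS = (4 − 4)·54 = 0; TS = 729.
A monopolist chooses Q where MR = MC. MR = 31 − Q; setting this equal to 4 gives Q = 27 and P = 17.5.
CS = ½·(31 − 17.5)·27 = 182.25; PS = (17.5 − 4)·27 = 364.5; TS = 546.75.
Change in total welfare: 546.75 − 729 = −182.25.

Total welfare falls by 182.25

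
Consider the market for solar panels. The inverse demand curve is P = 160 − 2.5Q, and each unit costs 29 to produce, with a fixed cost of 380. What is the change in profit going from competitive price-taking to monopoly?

Perfect competition: P = MC = 29, so 160 − 2.5Q = 29 and Q = 52.4.
Profit = (29 − 29)·52.4 − 380 = −380.
The monopolist equates marginal revenue to marginal cost: 160 − 5Q = 29, so Q = 26.2. From demand, P = 94.5.
Profit = (94.5 − 29)·26.2 − 380 = 1336.1.
Change in profit: 1336.1 − −380 = 1716.1.

π rises by 1716.1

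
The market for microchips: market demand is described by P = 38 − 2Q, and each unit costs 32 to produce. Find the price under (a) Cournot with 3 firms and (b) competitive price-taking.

With 3 symmetric Cournot firms, each firm's FOC gives 38 − 8q = 32, so q = 0.75, Q = 3·0.75 = 2.25, and P = 33.5.
Under competition P = MC = 32, so Q = (38 − 32)/2 = 3.

Cournot: P = 33.5; Competition: P = 32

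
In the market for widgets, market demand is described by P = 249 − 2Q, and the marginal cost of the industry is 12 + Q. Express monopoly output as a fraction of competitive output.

Q_m/Q_c = 0.6

A monopolist chooses Q where MR = MC. MR = 249 − 4Q; setting this equal to 12 + Q gives Q = 47.4 and P = 154.2.
Under competition P = MC: 249 − 2Q = 12 + Q ⇒ Q = 79, P = 91.
Ratio Q_m/Q_c = 47.4/79 = 0.6.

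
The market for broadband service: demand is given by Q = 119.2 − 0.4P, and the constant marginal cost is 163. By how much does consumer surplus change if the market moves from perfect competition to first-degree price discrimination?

Inverting demand: P = 298 − 2.5Q.
Competitive firms price at marginal cost: P = 163, giving Q = 54.
CS = ½·(298 − 163)·54 = 3645.
With perfect price discrimination, output is the efficient level Q = 54 (where demand meets MC), but every buyer pays their willingness to pay: CS = 0 and PS = total surplus.
CS = 0.
Change in consumer surplus: 0 − 3645 = −3645.

Consumer surplus falls by 3645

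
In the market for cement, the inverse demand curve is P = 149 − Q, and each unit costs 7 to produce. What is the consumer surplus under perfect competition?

CS = 10082

Under competition P = MC = 7, so Q = (149 − 7)/1 = 142.
CS = ½·(149 − 7)·142 = 10082.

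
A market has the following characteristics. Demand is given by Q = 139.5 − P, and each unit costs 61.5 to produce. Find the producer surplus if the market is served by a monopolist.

Inverting demand: P = 139.5 − Q.
The monopolist equates marginal revenue to marginal cost: 139.5 − 2Q = 61.5, so Q = 39. From demand, P = 100.5.
PS = (100.5 − 61.5)·39 = 1521.

PS = 1521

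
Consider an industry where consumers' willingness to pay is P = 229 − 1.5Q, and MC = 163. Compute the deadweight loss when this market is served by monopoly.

DWL = 363

Perfect competition: P = MC = 163, so 229 − 1.5Q = 163 and Q = 44.
The monopolist equates marginal revenue to marginal cost: 229 − 3Q = 163, so Q = 22. From demand, P = 196.
DWL is the triangle between Q = 22 and Q = 44: ½·(44 − 22)·(196 − 163) = 363.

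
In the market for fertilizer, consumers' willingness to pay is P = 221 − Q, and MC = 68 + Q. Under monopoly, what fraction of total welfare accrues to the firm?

Monopoly sets MR = MC: 221 − 2Q = 68 + Q ⇒ Q = 51, P = 221 − 51 = 170.
CS = ½·(221 − 170)·51 = 1300.5.
PS = P·Q − VC(Q) = 170·51 − (68·51 + ½·1·51²) = 3901.5.
Share captured = PS/TS = 3901.5/5202 = 0.75.

PS/TS = 0.75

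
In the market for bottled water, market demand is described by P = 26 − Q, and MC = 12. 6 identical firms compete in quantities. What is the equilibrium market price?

P = 14

With 6 symmetric Cournot firms, each firm's FOC gives 26 − 7q = 12, so q = 2, Q = 6·2 = 12, and P = 14.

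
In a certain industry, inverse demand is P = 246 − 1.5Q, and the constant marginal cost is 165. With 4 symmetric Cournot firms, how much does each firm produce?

q_i = 10.8

In a 4-firm Cournot equilibrium, symmetry and the first-order condition give q = (246 − 165)/(7.5) = 10.8. So Q = 43.2 and P = 181.2.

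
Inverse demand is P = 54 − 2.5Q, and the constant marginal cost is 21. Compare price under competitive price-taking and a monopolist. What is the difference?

Price rises by 16.5

Perfect competition: P = MC = 21, so 54 − 2.5Q = 21 and Q = 13.2.
A monopolist chooses Q where MR = MC. MR = 54 − 5Q; setting this equal to 21 gives Q = 6.6 and P = 37.5.
Change in price: 37.5 − 21 = 16.5.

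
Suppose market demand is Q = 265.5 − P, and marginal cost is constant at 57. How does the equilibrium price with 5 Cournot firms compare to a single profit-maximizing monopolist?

Cournot: P = 91.75; Monopoly: P = 161.25

Inverting demand: P = 265.5 − Q.
In a 5-firm Cournot equilibrium, symmetry and the first-order condition give q = (265.5 − 57)/(6) = 34.75. So Q = 173.75 and P = 91.75.
The monopolist equates marginal revenue to marginal cost: 265.5 − 2Q = 57, so Q = 104.25. From demand, P = 161.25.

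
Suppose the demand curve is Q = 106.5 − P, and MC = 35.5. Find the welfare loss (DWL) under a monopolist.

Inverting demand: P = 106.5 − Q.
Competitive firms price at marginal cost: P = 35.5, giving Q = 71.
The monopolist equates marginal revenue to marginal cost: 106.5 − 2Q = 35.5, so Q = 35.5. From demand, P = 71.
DWL is the triangle between Q = 35.5 and Q = 71: ½·(71 − 35.5)·(71 − 35.5) = 630.125.

DWL = 630.125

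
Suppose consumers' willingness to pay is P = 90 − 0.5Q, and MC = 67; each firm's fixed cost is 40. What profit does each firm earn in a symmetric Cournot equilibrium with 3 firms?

Cournot with 3 identical firms: the symmetric best-response condition is 90 − 2q = 67. Each firm produces q = 11.5, total output Q = 34.5, price P = 72.75.
Each firm's profit = (72.75 − 67)·11.5 − 40 = 26.125.

π_i = 26.125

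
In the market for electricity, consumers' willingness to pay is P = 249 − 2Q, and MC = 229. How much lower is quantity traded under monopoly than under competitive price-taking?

Under competition P = MC = 229, so Q = (249 − 229)/2 = 10.
The monopolist equates marginal revenue to marginal cost: 249 − 4Q = 229, so Q = 5. From demand, P = 239.
Change in quantity traded: 5 − 10 = −5.

Q falls by 5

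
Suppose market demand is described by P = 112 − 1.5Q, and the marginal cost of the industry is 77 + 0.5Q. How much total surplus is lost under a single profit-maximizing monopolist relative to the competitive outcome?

DWL = 56.25

Competitive equilibrium sets price equal to marginal cost: 112 − 1.5Q = 77 + 0.5Q, so Q = 17.5 and P = 85.75.
Monopoly sets MR = MC: 112 − 3Q = 77 + 0.5Q ⇒ Q = 10, P = 112 − 1.5·10 = 97.
CS = ½·(112 − 85.75)·17.5 = 3675/16; PS = (85.75·17.5 − 77·17.5 − ½·0.5·17.5²) = 1225/16; TS = 306.25.
CS = ½·(112 − 97)·10 = 75; PS = (97·10 − 77·10 − ½·0.5·10²) = 175; TS = 250.
DWL = 306.25 − 250 = 56.25.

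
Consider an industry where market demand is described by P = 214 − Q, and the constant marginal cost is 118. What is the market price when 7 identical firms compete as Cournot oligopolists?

Cournot with 7 identical firms: the symmetric best-response condition is 214 − 8q = 118. Each firm produces q = 12, total output Q = 84, price P = 130.

P = 130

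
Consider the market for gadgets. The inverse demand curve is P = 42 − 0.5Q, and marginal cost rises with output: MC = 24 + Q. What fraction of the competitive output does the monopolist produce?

Monopoly sets MR = MC: 42 − Q = 24 + Q ⇒ Q = 9, P = 42 − 0.5·9 = 37.5.
Under competition P = MC: 42 − 0.5Q = 24 + Q ⇒ Q = 12, P = 36.
Ratio Q_m/Q_c = 9/12 = 0.75.

Q_m/Q_c = 0.75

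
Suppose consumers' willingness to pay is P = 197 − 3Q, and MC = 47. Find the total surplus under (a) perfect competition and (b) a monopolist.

Perfect competition: P = MC = 47, so 197 − 3Q = 47 and Q = 50.
CS = ½·(197 − 47)·50 = 3750; PS = (47 − 47)·50 = 0; TS = 3750.
The monopolist equates marginal revenue to marginal cost: 197 − 6Q = 47, so Q = 25. From demand, P = 122.
CS = ½·(197 − 122)·25 = 937.5; PS = (122 − 47)·25 = 1875; TS = 2812.5.

Competition: TS = 3750; Monopoly: TS = 2812.5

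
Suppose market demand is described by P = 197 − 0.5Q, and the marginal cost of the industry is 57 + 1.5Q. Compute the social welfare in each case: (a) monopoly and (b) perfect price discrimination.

A monopolist chooses Q where MR = MC. MR = 197 − Q; setting this equal to 57 + 1.5Q gives Q = 56 and P = 169.
CS = ½·(197 − 169)·56 = 784; PS = (169·56 − 57·56 − ½·1.5·56²) = 3920; TS = 4704.
A perfectly discriminating monopolist sells every unit with P(Q) ≥ MC(Q), so output equals the competitive quantity Q = 70. Each buyer pays their reservation price, so CS = 0 and the firm captures all surplus.
TS = 4900 (equal to competitive TS).

Monopoly: TS = 4704; Perfect PD: TS = 4900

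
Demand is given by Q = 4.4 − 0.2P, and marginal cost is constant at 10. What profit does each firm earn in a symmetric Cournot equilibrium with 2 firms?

π_i = 3.2

Inverting demand: P = 22 − 5Q.
With 2 symmetric Cournot firms, each firm's FOC gives 22 − 15q = 10, so q = 0.8, Q = 2·0.8 = 1.6, and P = 14.
Each firm's profit = (14 − 10)·0.8 = 3.2.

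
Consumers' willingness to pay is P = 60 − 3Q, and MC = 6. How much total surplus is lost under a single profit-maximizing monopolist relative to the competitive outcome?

DWL = 121.5

Perfect competition: P = MC = 6, so 60 − 3Q = 6 and Q = 18.
Monopoly sets MR = MC: 60 − 6Q = 6 ⇒ Q = 9, P = 60 − 3·9 = 33.
DWL is the triangle between Q = 9 and Q = 18: ½·(18 − 9)·(33 − 6) = 121.5.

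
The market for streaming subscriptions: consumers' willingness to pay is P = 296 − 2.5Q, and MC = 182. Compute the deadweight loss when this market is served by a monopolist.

DWL = 649.8

Perfect competition: P = MC = 182, so 296 − 2.5Q = 182 and Q = 45.6.
The monopolist equates marginal revenue to marginal cost: 296 − 5Q = 182, so Q = 22.8. From demand, P = 239.
DWL is the triangle between Q = 22.8 and Q = 45.6: ½·(45.6 − 22.8)·(239 − 182) = 649.8.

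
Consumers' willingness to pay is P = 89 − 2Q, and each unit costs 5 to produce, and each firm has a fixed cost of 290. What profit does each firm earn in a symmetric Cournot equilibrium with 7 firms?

π_i = −234.875

Cournot with 7 identical firms: the symmetric best-response condition is 89 − 16q = 5. Each firm produces q = 5.25, total output Q = 36.75, price P = 15.5.
Each firm's profit = (15.5 − 5)·5.25 − 290 = −234.875.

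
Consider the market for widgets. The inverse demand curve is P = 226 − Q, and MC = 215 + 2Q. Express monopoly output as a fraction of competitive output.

The monopolist equates marginal revenue to marginal cost: 226 − 2Q = 215 + 2Q, so Q = 2.75. From demand, P = 223.25.
Under competition P = MC: 226 − Q = 215 + 2Q ⇒ Q = 11/3, P = 667/3.
Ratio Q_m/Q_c = 2.75/(11/3) = 0.75.

Q_m/Q_c = 0.75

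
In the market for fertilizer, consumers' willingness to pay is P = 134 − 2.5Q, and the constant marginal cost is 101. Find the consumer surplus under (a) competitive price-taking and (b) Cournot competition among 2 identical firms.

Under competition P = MC = 101, so Q = (134 − 101)/2.5 = 13.2.
CS = ½·(134 − 101)·13.2 = 217.8.
Cournot with 2 identical firms: the symmetric best-response condition is 134 − 7.5q = 101. Each firm produces q = 4.4, total output Q = 8.8, price P = 112.
CS = ½·(134 − 112)·8.8 = 96.8.

Competition: CS = 217.8; Cournot: CS = 96.8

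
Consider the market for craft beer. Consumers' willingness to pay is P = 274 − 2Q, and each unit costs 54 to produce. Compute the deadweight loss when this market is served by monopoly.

DWL = 3025

Perfect competition: P = MC = 54, so 274 − 2Q = 54 and Q = 110.
A monopolist chooses Q where MR = MC. MR = 274 − 4Q; setting this equal to 54 gives Q = 55 and P = 164.
DWL is the triangle between Q = 55 and Q = 110: ½·(110 − 55)·(164 − 54) = 3025.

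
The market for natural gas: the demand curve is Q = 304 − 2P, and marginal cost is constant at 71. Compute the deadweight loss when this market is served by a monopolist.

DWL = 1640.25

Inverting demand: P = 152 − 0.5Q.
Perfect competition: P = MC = 71, so 152 − 0.5Q = 71 and Q = 162.
The monopolist equates marginal revenue to marginal cost: 152 − Q = 71, so Q = 81. From demand, P = 111.5.
DWL is the triangle between Q = 81 and Q = 162: ½·(162 − 81)·(111.5 − 71) = 1640.25.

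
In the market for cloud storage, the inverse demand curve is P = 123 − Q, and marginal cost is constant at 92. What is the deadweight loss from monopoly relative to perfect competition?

DWL = 120.125

Perfect competition: P = MC = 92, so 123 − Q = 92 and Q = 31.
The monopolist equates marginal revenue to marginal cost: 123 − 2Q = 92, so Q = 15.5. From demand, P = 107.5.
DWL is the triangle between Q = 15.5 and Q = 31: ½·(31 − 15.5)·(107.5 − 92) = 120.125.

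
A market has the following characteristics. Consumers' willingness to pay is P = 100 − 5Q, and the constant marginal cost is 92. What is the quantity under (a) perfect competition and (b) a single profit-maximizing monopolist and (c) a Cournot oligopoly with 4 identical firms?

Perfect competition: P = MC = 92, so 100 − 5Q = 92 and Q = 1.6.
A monopolist chooses Q where MR = MC. MR = 100 − 10Q; setting this equal to 92 gives Q = 0.8 and P = 96.
With 4 symmetric Cournot firms, each firm's FOC gives 100 − 25q = 92, so q = 0.32, Q = 4·0.32 = 1.28, and P = 93.6.

Competition: Q = 1.6; Monopoly: Q = 0.8; Cournot: Q = 1.28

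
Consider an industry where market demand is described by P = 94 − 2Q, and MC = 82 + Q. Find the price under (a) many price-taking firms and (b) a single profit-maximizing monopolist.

Competitive equilibrium sets price equal to marginal cost: 94 − 2Q = 82 + Q, so Q = 4 and P = 86.
Monopoly sets MR = MC: 94 − 4Q = 82 + Q ⇒ Q = 2.4, P = 94 − 2·2.4 = 89.2.

Competition: P = 86; Monopoly: P = 89.2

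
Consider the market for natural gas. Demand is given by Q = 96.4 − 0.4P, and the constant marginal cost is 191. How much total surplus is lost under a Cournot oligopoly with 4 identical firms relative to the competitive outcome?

Inverting demand: P = 241 − 2.5Q.
Perfect competition: P = MC = 191, so 241 − 2.5Q = 191 and Q = 20.
In a 4-firm Cournot equilibrium, symmetry and the first-order condition give q = (241 − 191)/(12.5) = 4. So Q = 16 and P = 201.
DWL is the triangle between Q = 16 and Q = 20: ½·(20 − 16)·(201 − 191) = 20.

DWL = 20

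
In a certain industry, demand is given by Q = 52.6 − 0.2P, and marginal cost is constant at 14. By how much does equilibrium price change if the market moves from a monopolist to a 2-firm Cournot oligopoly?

Inverting demand: P = 263 − 5Q.
The monopolist equates marginal revenue to marginal cost: 263 − 10Q = 14, so Q = 24.9. From demand, P = 138.5.
In a 2-firm Cournot equilibrium, symmetry and the first-order condition give q = (263 − 14)/(15) = 16.6. So Q = 33.2 and P = 97.
Change in equilibrium price: 97 − 138.5 = −41.5.

Equilibrium price falls by 41.5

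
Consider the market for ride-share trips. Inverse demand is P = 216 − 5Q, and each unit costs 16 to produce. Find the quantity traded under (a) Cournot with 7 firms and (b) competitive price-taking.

Cournot: Q = 35; Competition: Q = 40

Cournot with 7 identical firms: the symmetric best-response condition is 216 − 40q = 16. Each firm produces q = 5, total output Q = 35, price P = 41.
Perfect competition: P = MC = 16, so 216 − 5Q = 16 and Q = 40.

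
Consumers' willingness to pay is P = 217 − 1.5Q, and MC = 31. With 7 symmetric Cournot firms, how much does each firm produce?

q_i = 15.5

Cournot with 7 identical firms: the symmetric best-response condition is 217 − 12q = 31. Each firm produces q = 15.5, total output Q = 108.5, price P = 54.25.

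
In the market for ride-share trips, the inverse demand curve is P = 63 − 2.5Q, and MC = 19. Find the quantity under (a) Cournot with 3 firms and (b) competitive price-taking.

With 3 symmetric Cournot firms, each firm's FOC gives 63 − 10q = 19, so q = 4.4, Q = 3·4.4 = 13.2, and P = 30.
Competitive firms price at marginal cost: P = 19, giving Q = 17.6.

Cournot: Q = 13.2; Competition: Q = 17.6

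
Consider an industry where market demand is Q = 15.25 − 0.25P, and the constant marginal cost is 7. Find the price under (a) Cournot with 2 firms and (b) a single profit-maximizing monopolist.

Cournot: P = 25; Monopoly: P = 34

Inverting demand: P = 61 − 4Q.
With 2 symmetric Cournot firms, each firm's FOC gives 61 − 12q = 7, so q = 4.5, Q = 2·4.5 = 9, and P = 25.
Monopoly sets MR = MC: 61 − 8Q = 7 ⇒ Q = 6.75, P = 61 − 4·6.75 = 34.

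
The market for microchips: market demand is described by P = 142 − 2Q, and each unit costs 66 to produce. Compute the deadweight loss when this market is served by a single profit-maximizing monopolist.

DWL = 361

Perfect competition: P = MC = 66, so 142 − 2Q = 66 and Q = 38.
A monopolist chooses Q where MR = MC. MR = 142 − 4Q; setting this equal to 66 gives Q = 19 and P = 104.
DWL is the triangle between Q = 19 and Q = 38: ½·(38 − 19)·(104 − 66) = 361.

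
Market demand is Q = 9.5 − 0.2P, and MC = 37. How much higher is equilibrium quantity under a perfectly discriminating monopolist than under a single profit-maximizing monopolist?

Equilibrium quantity rises by 1.05

Inverting demand: P = 47.5 − 5Q.
The monopolist equates marginal revenue to marginal cost: 47.5 − 10Q = 37, so Q = 1.05. From demand, P = 42.25.
Under first-degree price discrimination the firm charges each unit its demand price and produces up to where P = MC, i.e. Q = 2.1. Consumer surplus is zero; producer surplus equals total surplus.
Change in equilibrium quantity: 2.1 − 1.05 = 1.05.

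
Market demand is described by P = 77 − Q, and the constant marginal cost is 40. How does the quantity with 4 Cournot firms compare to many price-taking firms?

In a 4-firm Cournot equilibrium, symmetry and the first-order condition give q = (77 − 40)/(5) = 7.4. So Q = 29.6 and P = 47.4.
Under competition P = MC = 40, so Q = (77 − 40)/1 = 37.

Cournot: Q = 29.6; Competition: Q = 37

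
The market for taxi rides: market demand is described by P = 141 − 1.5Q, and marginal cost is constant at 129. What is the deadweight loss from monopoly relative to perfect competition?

Perfect competition: P = MC = 129, so 141 − 1.5Q = 129 and Q = 8.
The monopolist equates marginal revenue to marginal cost: 141 − 3Q = 129, so Q = 4. From demand, P = 135.
DWL is the triangle between Q = 4 and Q = 8: ½·(8 − 4)·(135 − 129) = 12.

DWL = 12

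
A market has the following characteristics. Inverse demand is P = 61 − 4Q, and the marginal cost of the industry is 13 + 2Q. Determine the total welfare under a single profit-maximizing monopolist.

Monopoly sets MR = MC: 61 − 8Q = 13 + 2Q ⇒ Q = 4.8, P = 61 − 4·4.8 = 41.8.
CS = ½·(61 − 41.8)·4.8 = 46.08; PS = (41.8·4.8 − 13·4.8 − ½·2·4.8²) = 115.2; TS = 161.28.

TS = 161.28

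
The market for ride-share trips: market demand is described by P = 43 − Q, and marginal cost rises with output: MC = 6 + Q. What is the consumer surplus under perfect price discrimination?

With perfect price discrimination, output is the efficient level Q = 18.5 (where demand meets MC), but every buyer pays their willingness to pay: CS = 0 and PS = total surplus.
CS = 0.

CS = 0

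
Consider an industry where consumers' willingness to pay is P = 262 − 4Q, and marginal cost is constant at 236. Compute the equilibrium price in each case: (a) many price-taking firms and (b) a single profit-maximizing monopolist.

Under competition P = MC = 236, so Q = (262 − 236)/4 = 6.5.
A monopolist chooses Q where MR = MC. MR = 262 − 8Q; setting this equal to 236 gives Q = 3.25 and P = 249.

Competition: P = 236; Monopoly: P = 249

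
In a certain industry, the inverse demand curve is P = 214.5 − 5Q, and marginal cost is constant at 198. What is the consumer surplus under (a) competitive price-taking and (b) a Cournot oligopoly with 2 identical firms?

Competition: CS = 27.225; Cournot: CS = 12.1

Competitive firms price at marginal cost: P = 198, giving Q = 3.3.
CS = ½·(214.5 − 198)·3.3 = 27.225.
In a 2-firm Cournot equilibrium, symmetry and the first-order condition give q = (214.5 − 198)/(15) = 1.1. So Q = 2.2 and P = 203.5.
CS = ½·(214.5 − 203.5)·2.2 = 12.1.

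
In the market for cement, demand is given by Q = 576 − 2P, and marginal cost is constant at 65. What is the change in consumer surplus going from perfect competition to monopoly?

CS falls by 37296.75

Inverting demand: P = 288 − 0.5Q.
Competitive firms price at marginal cost: P = 65, giving Q = 446.
CS = ½·(288 − 65)·446 = 49729.
The monopolist equates marginal revenue to marginal cost: 288 − Q = 65, so Q = 223. From demand, P = 176.5.
CS = ½·(288 − 176.5)·223 = 12432.25.
Change in consumer surplus: 12432.25 − 49729 = −37296.75.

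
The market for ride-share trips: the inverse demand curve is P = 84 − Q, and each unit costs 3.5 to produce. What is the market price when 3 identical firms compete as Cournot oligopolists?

With 3 symmetric Cournot firms, each firm's FOC gives 84 − 4q = 3.5, so q = 20.125, Q = 3·20.125 = 60.375, and P = 23.625.

P = 23.625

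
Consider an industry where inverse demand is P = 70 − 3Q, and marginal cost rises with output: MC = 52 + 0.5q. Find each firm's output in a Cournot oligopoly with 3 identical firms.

q_i = 1.44

Cournot with 3 identical firms: the symmetric best-response condition is 70 − 12q = 52 + 0.5q. Each firm produces q = 1.44, total output Q = 4.32, price P = 57.04.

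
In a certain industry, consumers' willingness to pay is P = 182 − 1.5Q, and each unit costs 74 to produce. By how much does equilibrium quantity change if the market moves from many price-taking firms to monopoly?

Equilibrium quantity falls by 36

Perfect competition: P = MC = 74, so 182 − 1.5Q = 74 and Q = 72.
The monopolist equates marginal revenue to marginal cost: 182 − 3Q = 74, so Q = 36. From demand, P = 128.
Change in equilibrium quantity: 36 − 72 = −36.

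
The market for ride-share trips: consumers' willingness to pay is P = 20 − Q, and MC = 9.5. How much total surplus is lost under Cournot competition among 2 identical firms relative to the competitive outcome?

Under competition P = MC = 9.5, so Q = (20 − 9.5)/1 = 10.5.
Cournot with 2 identical firms: the symmetric best-response condition is 20 − 3q = 9.5. Each firm produces q = 3.5, total output Q = 7, price P = 13.
DWL is the triangle between Q = 7 and Q = 10.5: ½·(10.5 − 7)·(13 − 9.5) = 6.125.

DWL = 6.125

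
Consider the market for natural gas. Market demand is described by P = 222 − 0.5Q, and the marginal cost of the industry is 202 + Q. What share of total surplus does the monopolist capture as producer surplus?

PS/TS = 0.8

A monopolist chooses Q where MR = MC. MR = 222 − Q; setting this equal to 202 + Q gives Q = 10 and P = 217.
CS = ½·(222 − 217)·10 = 25.
PS = P·Q − VC(Q) = 217·10 − (202·10 + ½·1·10²) = 100.
Share captured = PS/TS = 100/125 = 0.8.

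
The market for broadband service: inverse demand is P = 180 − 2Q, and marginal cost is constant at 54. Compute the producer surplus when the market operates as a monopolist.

The monopolist equates marginal revenue to marginal cost: 180 − 4Q = 54, so Q = 31.5. From demand, P = 117.
PS = (117 − 54)·31.5 = 1984.5.

PS = 1984.5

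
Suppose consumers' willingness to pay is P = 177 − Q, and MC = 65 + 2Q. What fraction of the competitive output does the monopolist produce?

Q_m/Q_c = 0.75

Monopoly sets MR = MC: 177 − 2Q = 65 + 2Q ⇒ Q = 28, P = 177 − 28 = 149.
Competitive equilibrium sets price equal to marginal cost: 177 − Q = 65 + 2Q, so Q = 112/3 and P = 419/3.
Ratio Q_m/Q_c = 28/(112/3) = 0.75.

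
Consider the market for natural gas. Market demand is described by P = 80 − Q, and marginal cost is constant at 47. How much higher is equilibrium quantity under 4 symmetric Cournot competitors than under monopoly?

Equilibrium quantity rises by 9.9

The monopolist equates marginal revenue to marginal cost: 80 − 2Q = 47, so Q = 16.5. From demand, P = 63.5.
In a 4-firm Cournot equilibrium, symmetry and the first-order condition give q = (80 − 47)/(5) = 6.6. So Q = 26.4 and P = 53.6.
Change in equilibrium quantity: 26.4 − 16.5 = 9.9.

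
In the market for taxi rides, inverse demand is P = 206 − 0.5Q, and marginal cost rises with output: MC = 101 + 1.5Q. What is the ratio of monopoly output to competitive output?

Monopoly sets MR = MC: 206 − Q = 101 + 1.5Q ⇒ Q = 42, P = 206 − 0.5·42 = 185.
Under competition P = MC: 206 − 0.5Q = 101 + 1.5Q ⇒ Q = 52.5, P = 179.75.
Ratio Q_m/Q_c = 42/52.5 = 0.8.

Q_m/Q_c = 0.8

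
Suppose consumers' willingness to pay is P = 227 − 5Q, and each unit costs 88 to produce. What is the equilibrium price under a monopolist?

P = 157.5

The monopolist equates marginal revenue to marginal cost: 227 − 10Q = 88, so Q = 13.9. From demand, P = 157.5.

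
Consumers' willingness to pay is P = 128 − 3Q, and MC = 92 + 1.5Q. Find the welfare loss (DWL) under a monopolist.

Under competition P = MC: 128 − 3Q = 92 + 1.5Q ⇒ Q = 8, P = 104.
A monopolist chooses Q where MR = MC. MR = 128 − 6Q; setting this equal to 92 + 1.5Q gives Q = 4.8 and P = 113.6.
CS = ½·(128 − 104)·8 = 96; PS = (104·8 − 92·8 − ½·1.5·8²) = 48; TS = 144.
CS = ½·(128 − 113.6)·4.8 = 34.56; PS = (113.6·4.8 − 92·4.8 − ½·1.5·4.8²) = 86.4; TS = 120.96.
DWL = 144 − 120.96 = 23.04.

DWL = 23.04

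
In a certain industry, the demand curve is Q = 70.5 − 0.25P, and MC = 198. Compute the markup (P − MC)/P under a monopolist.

Inverting demand: P = 282 − 4Q.
The monopolist equates marginal revenue to marginal cost: 282 − 8Q = 198, so Q = 10.5. From demand, P = 240.
Lerner index = (P − MC)/P = (240 − 198)/240 = 0.175.

Lerner index = 0.175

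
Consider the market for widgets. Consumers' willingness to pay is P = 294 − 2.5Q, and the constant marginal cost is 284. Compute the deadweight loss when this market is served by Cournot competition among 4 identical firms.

DWL = 0.8

Competitive firms price at marginal cost: P = 284, giving Q = 4.
With 4 symmetric Cournot firms, each firm's FOC gives 294 − 12.5q = 284, so q = 0.8, Q = 4·0.8 = 3.2, and P = 286.
DWL is the triangle between Q = 3.2 and Q = 4: ½·(4 − 3.2)·(286 − 284) = 0.8.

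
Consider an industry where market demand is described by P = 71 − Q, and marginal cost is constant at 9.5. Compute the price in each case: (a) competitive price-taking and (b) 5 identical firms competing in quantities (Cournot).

Competition: P = 9.5; Cournot: P = 19.75

Under competition P = MC = 9.5, so Q = (71 − 9.5)/1 = 61.5.
Cournot with 5 identical firms: the symmetric best-response condition is 71 − 6q = 9.5. Each firm produces q = 10.25, total output Q = 51.25, price P = 19.75.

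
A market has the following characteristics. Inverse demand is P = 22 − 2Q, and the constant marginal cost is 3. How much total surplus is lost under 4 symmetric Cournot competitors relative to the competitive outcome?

Perfect competition: P = MC = 3, so 22 − 2Q = 3 and Q = 9.5.
Cournot with 4 identical firms: the symmetric best-response condition is 22 − 10q = 3. Each firm produces q = 1.9, total output Q = 7.6, price P = 6.8.
DWL is the triangle between Q = 7.6 and Q = 9.5: ½·(9.5 − 7.6)·(6.8 − 3) = 3.61.

DWL = 3.61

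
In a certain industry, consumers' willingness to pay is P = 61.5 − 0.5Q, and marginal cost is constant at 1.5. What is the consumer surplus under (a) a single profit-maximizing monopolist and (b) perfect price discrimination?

A monopolist chooses Q where MR = MC. MR = 61.5 − Q; setting this equal to 1.5 gives Q = 60 and P = 31.5.
CS = ½·(61.5 − 31.5)·60 = 900.
Under first-degree price discrimination the firm charges each unit its demand price and produces up to where P = MC, i.e. Q = 120. Consumer surplus is zero; producer surplus equals total surplus.
CS = 0.

Monopoly: CS = 900; Perfect PD: CS = 0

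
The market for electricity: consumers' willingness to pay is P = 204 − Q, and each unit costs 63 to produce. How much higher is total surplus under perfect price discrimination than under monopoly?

The monopolist equates marginal revenue to marginal cost: 204 − 2Q = 63, so Q = 70.5. From demand, P = 133.5.
CS = ½·(204 − 133.5)·70.5 = 2485.125; PS = (133.5 − 63)·70.5 = 4970.25; TS = 7455.375.
With perfect price discrimination, output is the efficient level Q = 141 (where demand meets MC), but every buyer pays their willingness to pay: CS = 0 and PS = total surplus.
TS = 9940.5 (equal to competitive TS).
Change in total surplus: 9940.5 − 7455.375 = 2485.125.

TS rises by 2485.125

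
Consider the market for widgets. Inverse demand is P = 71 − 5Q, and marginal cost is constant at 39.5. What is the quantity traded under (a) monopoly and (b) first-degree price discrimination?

The monopolist equates marginal revenue to marginal cost: 71 − 10Q = 39.5, so Q = 3.15. From demand, P = 55.25.
With perfect price discrimination, output is the efficient level Q = 6.3 (where demand meets MC), but every buyer pays their willingness to pay: CS = 0 and PS = total surplus.

Monopoly: Q = 3.15; Perfect PD: Q = 6.3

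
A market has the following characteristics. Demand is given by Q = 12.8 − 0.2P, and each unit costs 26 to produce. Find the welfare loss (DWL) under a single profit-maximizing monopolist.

Inverting demand: P = 64 − 5Q.
Perfect competition: P = MC = 26, so 64 − 5Q = 26 and Q = 7.6.
Monopoly sets MR = MC: 64 − 10Q = 26 ⇒ Q = 3.8, P = 64 − 5·3.8 = 45.
DWL is the triangle between Q = 3.8 and Q = 7.6: ½·(7.6 − 3.8)·(45 − 26) = 36.1.

DWL = 36.1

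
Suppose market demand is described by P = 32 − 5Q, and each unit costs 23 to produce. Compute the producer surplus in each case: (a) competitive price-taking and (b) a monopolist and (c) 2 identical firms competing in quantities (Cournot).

Perfect competition: P = MC = 23, so 32 − 5Q = 23 and Q = 1.8.
PS = (23 − 23)·1.8 = 0.
Monopoly sets MR = MC: 32 − 10Q = 23 ⇒ Q = 0.9, P = 32 − 5·0.9 = 27.5.
PS = (27.5 − 23)·0.9 = 4.05.
In a 2-firm Cournot equilibrium, symmetry and the first-order condition give q = (32 − 23)/(15) = 0.6. So Q = 1.2 and P = 26.
PS = (26 − 23)·1.2 = 3.6.

Competition: PS = 0; Monopoly: PS = 4.05; Cournot: PS = 3.6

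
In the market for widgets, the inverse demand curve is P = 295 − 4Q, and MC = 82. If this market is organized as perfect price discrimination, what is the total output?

Q = 53.25

A perfectly discriminating monopolist sells every unit with P(Q) ≥ MC(Q), so output equals the competitive quantity Q = 53.25. Each buyer pays their reservation price, so CS = 0 and the firm captures all surplus.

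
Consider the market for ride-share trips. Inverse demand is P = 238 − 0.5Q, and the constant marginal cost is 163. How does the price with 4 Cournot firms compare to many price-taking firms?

With 4 symmetric Cournot firms, each firm's FOC gives 238 − 2.5q = 163, so q = 30, Q = 4·30 = 120, and P = 178.
Competitive firms price at marginal cost: P = 163, giving Q = 150.

Cournot: P = 178; Competition: P = 163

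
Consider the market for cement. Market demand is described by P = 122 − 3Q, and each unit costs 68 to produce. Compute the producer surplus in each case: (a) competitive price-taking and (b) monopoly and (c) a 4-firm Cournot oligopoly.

Competition: PS = 0; Monopoly: PS = 243; Cournot: PS = 155.52

Perfect competition: P = MC = 68, so 122 − 3Q = 68 and Q = 18.
PS = (68 − 68)·18 = 0.
A monopolist chooses Q where MR = MC. MR = 122 − 6Q; setting this equal to 68 gives Q = 9 and P = 95.
PS = (95 − 68)·9 = 243.
With 4 symmetric Cournot firms, each firm's FOC gives 122 − 15q = 68, so q = 3.6, Q = 4·3.6 = 14.4, and P = 78.8.
PS = (78.8 − 68)·14.4 = 155.52.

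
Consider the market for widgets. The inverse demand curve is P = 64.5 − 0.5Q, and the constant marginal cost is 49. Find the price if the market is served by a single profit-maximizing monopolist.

Monopoly sets MR = MC: 64.5 − Q = 49 ⇒ Q = 15.5, P = 64.5 − 0.5·15.5 = 56.75.

P = 56.75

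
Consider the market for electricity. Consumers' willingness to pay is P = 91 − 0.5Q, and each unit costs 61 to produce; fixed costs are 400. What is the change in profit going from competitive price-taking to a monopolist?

Profit rises by 450

Perfect competition: P = MC = 61, so 91 − 0.5Q = 61 and Q = 60.
Profit = (61 − 61)·60 − 400 = −400.
Monopoly sets MR = MC: 91 − Q = 61 ⇒ Q = 30, P = 91 − 0.5·30 = 76.
Profit = (76 − 61)·30 − 400 = 50.
Change in profit: 50 − −400 = 450.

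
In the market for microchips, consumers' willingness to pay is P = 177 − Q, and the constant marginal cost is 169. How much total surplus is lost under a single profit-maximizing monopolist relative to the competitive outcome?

DWL = 8

Under competition P = MC = 169, so Q = (177 − 169)/1 = 8.
Monopoly sets MR = MC: 177 − 2Q = 169 ⇒ Q = 4, P = 177 − 4 = 173.
DWL is the triangle between Q = 4 and Q = 8: ½·(8 − 4)·(173 − 169) = 8.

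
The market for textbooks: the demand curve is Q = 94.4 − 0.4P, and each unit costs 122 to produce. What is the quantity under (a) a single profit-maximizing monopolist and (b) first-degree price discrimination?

Monopoly: Q = 22.8; Perfect PD: Q = 45.6

Inverting demand: P = 236 − 2.5Q.
Monopoly sets MR = MC: 236 − 5Q = 122 ⇒ Q = 22.8, P = 236 − 2.5·22.8 = 179.
A perfectly discriminating monopolist sells every unit with P(Q) ≥ MC(Q), so output equals the competitive quantity Q = 45.6. Each buyer pays their reservation price, so CS = 0 and the firm captures all surplus.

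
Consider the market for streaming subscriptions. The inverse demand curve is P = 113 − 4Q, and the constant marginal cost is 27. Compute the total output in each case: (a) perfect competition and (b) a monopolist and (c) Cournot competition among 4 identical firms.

Competition: Q = 21.5; Monopoly: Q = 10.75; Cournot: Q = 17.2

Under competition P = MC = 27, so Q = (113 − 27)/4 = 21.5.
The monopolist equates marginal revenue to marginal cost: 113 − 8Q = 27, so Q = 10.75. From demand, P = 70.
Cournot with 4 identical firms: the symmetric best-response condition is 113 − 20q = 27. Each firm produces q = 4.3, total output Q = 17.2, price P = 44.2.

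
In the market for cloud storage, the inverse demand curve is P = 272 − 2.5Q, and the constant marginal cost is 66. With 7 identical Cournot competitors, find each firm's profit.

With 7 symmetric Cournot firms, each firm's FOC gives 272 − 20q = 66, so q = 10.3, Q = 7·10.3 = 72.1, and P = 91.75.
Each firm's profit = (91.75 − 66)·10.3 = 265.225.

π_i = 265.225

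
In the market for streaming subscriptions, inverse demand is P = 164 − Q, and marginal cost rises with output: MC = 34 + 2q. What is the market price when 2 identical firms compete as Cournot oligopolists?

P = 112

In a 2-firm Cournot equilibrium, symmetry and the first-order condition give q = (164 − 34)/(5) = 26. So Q = 52 and P = 112.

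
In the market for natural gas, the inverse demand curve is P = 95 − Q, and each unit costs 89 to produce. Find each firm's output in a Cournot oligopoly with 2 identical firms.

q_i = 2

Cournot with 2 identical firms: the symmetric best-response condition is 95 − 3q = 89. Each firm produces q = 2, total output Q = 4, price P = 91.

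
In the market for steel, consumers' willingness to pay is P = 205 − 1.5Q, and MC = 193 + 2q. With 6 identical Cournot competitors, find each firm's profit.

With 6 symmetric Cournot firms, each firm's FOC gives 205 − 10.5q = 193 + 2q, so q = 0.96, Q = 6·0.96 = 5.76, and P = 196.36.
Each firm's profit = 196.36·0.96 − (193·0.96 + ½·2·0.96²) = 2.304.

π_i = 2.304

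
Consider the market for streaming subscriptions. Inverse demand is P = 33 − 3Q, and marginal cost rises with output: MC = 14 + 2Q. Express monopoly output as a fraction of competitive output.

Monopoly sets MR = MC: 33 − 6Q = 14 + 2Q ⇒ Q = 2.375, P = 33 − 3·2.375 = 25.875.
Under competition P = MC: 33 − 3Q = 14 + 2Q ⇒ Q = 3.8, P = 21.6.
Ratio Q_m/Q_c = 2.375/3.8 = 0.625.

Q_m/Q_c = 0.625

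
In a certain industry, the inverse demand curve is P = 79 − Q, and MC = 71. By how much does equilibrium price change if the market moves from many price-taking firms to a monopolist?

Competitive firms price at marginal cost: P = 71, giving Q = 8.
Monopoly sets MR = MC: 79 − 2Q = 71 ⇒ Q = 4, P = 79 − 4 = 75.
Change in equilibrium price: 75 − 71 = 4.

Equilibrium price rises by 4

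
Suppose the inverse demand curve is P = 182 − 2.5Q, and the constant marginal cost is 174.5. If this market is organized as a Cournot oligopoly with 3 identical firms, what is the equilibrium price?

Cournot with 3 identical firms: the symmetric best-response condition is 182 − 10q = 174.5. Each firm produces q = 0.75, total output Q = 2.25, price P = 176.375.

P = 176.375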